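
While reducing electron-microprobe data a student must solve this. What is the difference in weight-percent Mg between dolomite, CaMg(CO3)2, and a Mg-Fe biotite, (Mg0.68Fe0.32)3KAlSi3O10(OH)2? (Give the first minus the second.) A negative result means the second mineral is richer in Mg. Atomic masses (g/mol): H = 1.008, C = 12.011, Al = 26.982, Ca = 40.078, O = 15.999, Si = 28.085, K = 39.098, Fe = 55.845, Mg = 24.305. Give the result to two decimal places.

2.10 percentage points

Mg in CaMg(CO3)2: molar mass 184.399 g/mol; 1×24.305 = 24.305 g → 13.18 wt%.
Mg in (Mg0.68Fe0.32)3KAlSi3O10(OH)2: molar mass 447.532 g/mol; 2.04×24.305 = 49.582 g → 11.08 wt%.
Difference = 13.18 − 11.08 = 2.10 percentage points.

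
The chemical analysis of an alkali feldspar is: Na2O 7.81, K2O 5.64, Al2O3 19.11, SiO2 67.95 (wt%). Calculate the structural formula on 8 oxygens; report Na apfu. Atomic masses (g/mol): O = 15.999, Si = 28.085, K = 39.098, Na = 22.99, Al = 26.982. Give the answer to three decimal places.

0.670 Na apfu

Na2O: 7.81/61.979 = 0.12601 mol → 0.25202 mol Na, 0.12601 mol O.
K2O: 5.64/94.195 = 0.05988 mol → 0.11976 mol K, 0.05988 mol O.
Al2O3: 19.11/101.961 = 0.18742 mol → 0.37484 mol Al, 0.56226 mol O.
SiO2: 67.95/60.083 = 1.13094 mol → 1.13094 mol Si, 2.26188 mol O.
Total oxygen = 3.01003 mol. Normalization factor = 8/3.01003 = 2.65778.
Na per 8 O = 0.25202 × 2.65778 = 0.670.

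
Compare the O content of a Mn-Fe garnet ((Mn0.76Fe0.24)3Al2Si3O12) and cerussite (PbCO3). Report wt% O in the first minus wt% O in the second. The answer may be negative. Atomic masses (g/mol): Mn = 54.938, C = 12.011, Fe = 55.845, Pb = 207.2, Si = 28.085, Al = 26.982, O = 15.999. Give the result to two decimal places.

O in (Mn0.76Fe0.24)3Al2Si3O12: molar mass 495.674 g/mol; 12×15.999 = 191.988 g → 38.73 wt%.
O in PbCO3: molar mass 267.208 g/mol; 3×15.999 = 47.997 g → 17.96 wt%.
Difference = 38.73 − 17.96 = 20.77 percentage points.

20.77 percentage points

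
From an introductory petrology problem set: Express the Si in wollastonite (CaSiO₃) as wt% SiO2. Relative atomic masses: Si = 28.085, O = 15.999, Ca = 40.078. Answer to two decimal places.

51.72 wt%

M(CaSiO₃) = 116.160 g/mol; M(SiO2) = 60.083 g/mol.
Moles SiO2 per formula unit = 1 Si ÷ 1 = 1.0000.
SiO2 fraction = (1.0000 × 60.083) / 116.160 = 60.083/116.160 = 0.5172.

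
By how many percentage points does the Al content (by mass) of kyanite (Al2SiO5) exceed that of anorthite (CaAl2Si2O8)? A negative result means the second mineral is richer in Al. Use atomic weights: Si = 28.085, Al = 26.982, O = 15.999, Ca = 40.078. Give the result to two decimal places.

13.90 percentage points

M(Al2SiO5) = 162.044 g/mol, so wt% Al = 53.964/162.044 × 100 = 33.30%.
M(CaAl2Si2O8) = 278.204 g/mol, so wt% Al = 53.964/278.204 × 100 = 19.40%.
33.30 − 19.40 = 13.90 pp.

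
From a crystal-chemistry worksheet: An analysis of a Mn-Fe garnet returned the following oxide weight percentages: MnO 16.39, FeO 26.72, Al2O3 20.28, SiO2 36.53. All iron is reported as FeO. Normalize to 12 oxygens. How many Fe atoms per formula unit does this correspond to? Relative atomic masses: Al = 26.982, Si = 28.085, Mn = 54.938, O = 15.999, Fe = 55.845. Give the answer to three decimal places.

1.848 Fe apfu

16.39 wt% MnO ÷ 70.937 g/mol = 0.23105 mol, giving 0.23105 Mn and 0.23105 O.
26.72 wt% FeO ÷ 71.844 g/mol = 0.37192 mol, giving 0.37192 Fe and 0.37192 O.
20.28 wt% Al2O3 ÷ 101.961 g/mol = 0.19890 mol, giving 0.39780 Al and 0.59670 O.
36.53 wt% SiO2 ÷ 60.083 g/mol = 0.60799 mol, giving 0.60799 Si and 1.21598 O.
Oxygen sums to 2.41565; scaling by 12/2.41565 = 4.96761 puts the formula on 12 O.
Fe: 0.37192 × 4.96761 = 1.848 atoms per formula unit.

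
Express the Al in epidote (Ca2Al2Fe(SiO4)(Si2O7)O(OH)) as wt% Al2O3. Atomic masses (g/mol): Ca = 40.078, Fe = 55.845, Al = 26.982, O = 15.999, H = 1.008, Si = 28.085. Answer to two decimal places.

21.10 wt%

Molar mass of Ca2Al2Fe(SiO4)(Si2O7)O(OH) = 2*40.078 + 2*26.982 + 1*55.845 + 3*28.085 + 13*15.999 + 1*1.008 = 483.215 g/mol.
Each formula unit contains 2 Al, equivalent to 2/2 = 1.0000 mol Al2O3.
M(Al2O3) = 2×26.982 + 3×15.999 = 101.961 g/mol.
Mass of Al2O3 per formula unit = 1.0000 × 101.961 = 101.961 g.
Al2O3 wt% = 101.961 / 483.215 × 100 = 21.10%.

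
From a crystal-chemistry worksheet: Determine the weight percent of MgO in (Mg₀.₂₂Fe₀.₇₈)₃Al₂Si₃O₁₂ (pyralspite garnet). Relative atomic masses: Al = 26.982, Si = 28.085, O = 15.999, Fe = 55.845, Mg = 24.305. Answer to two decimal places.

5.58 wt%

Molar mass of (Mg₀.₂₂Fe₀.₇₈)₃Al₂Si₃O₁₂ = 0.66*24.305 + 2.34*55.845 + 2*26.982 + 3*28.085 + 12*15.999 = 476.926 g/mol.
Each formula unit contains 0.66 Mg, equivalent to 0.66/1 = 0.6600 mol MgO.
M(MgO) = 1×24.305 + 1×15.999 = 40.304 g/mol.
Mass of MgO per formula unit = 0.6600 × 40.304 = 26.601 g.
MgO wt% = 26.601 / 476.926 × 100 = 5.58%.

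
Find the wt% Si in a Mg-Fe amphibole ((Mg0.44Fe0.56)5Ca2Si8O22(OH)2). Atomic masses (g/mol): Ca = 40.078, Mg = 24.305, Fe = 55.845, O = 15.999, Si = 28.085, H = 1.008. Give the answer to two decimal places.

24.95 wt%

Formula mass = 2.20*24.305 + 2.80*55.845 + 2*40.078 + 8*28.085 + 24*15.999 + 2*1.008 = 900.665 g/mol, of which 224.680 g is Si.
So Si makes up 224.680/900.665 = 0.2495 of the mass, i.e. 24.95%.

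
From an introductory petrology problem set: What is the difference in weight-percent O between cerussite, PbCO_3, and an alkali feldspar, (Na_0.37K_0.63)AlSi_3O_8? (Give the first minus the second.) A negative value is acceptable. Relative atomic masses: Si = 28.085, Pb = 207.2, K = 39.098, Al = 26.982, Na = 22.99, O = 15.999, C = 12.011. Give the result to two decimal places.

First mineral: 47.997 g O in 267.208 g formula = 17.96 wt% O.
Second mineral: 127.992 g O in 272.367 g formula = 46.99 wt% O.
17.96% − 46.99% gives a difference of -29.03 percentage points.

-29.03 percentage points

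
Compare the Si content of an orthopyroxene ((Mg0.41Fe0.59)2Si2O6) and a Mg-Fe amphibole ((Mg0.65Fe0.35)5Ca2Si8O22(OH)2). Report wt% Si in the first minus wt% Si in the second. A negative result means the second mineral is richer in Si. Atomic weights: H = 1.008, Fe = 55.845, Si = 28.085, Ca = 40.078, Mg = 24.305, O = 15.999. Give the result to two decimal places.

-2.30 percentage points

First mineral: 56.170 g Si in 237.991 g formula = 23.60 wt% Si.
Second mineral: 224.680 g Si in 867.548 g formula = 25.90 wt% Si.
23.60% − 25.90% gives a difference of -2.30 percentage points.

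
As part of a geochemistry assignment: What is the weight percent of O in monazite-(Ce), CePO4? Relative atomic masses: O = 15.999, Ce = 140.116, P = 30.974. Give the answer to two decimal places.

27.22 weight percent

M(CePO4) = 235.086 g/mol.
O contributes 4 × 15.999 = 63.996 g per mole.
63.996/235.086 = 0.2722 → 27.22%.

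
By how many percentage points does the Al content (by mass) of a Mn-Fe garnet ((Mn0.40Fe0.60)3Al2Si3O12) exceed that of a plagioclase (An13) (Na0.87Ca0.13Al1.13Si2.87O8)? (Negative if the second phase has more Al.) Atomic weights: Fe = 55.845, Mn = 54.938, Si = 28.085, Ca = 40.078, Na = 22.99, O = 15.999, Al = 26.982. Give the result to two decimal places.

Al in (Mn0.40Fe0.60)3Al2Si3O12: molar mass 496.654 g/mol; 2×26.982 = 53.964 g → 10.87 wt%.
Al in Na0.87Ca0.13Al1.13Si2.87O8: molar mass 264.297 g/mol; 1.13×26.982 = 30.490 g → 11.54 wt%.
Difference = 10.87 − 11.54 = -0.67 percentage points.

-0.67 percentage points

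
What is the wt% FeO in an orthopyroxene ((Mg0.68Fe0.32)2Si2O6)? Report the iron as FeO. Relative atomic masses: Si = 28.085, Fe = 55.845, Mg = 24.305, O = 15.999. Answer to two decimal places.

Molar mass of (Mg0.68Fe0.32)2Si2O6 = 1.36*24.305 + 0.64*55.845 + 2*28.085 + 6*15.999 = 220.960 g/mol.
Each formula unit contains 0.64 Fe, equivalent to 0.64/1 = 0.6400 mol FeO.
M(FeO) = 1×55.845 + 1×15.999 = 71.844 g/mol.
Mass of FeO per formula unit = 0.6400 × 71.844 = 45.980 g.
FeO wt% = 45.980 / 220.960 × 100 = 20.81%.

20.81 wt%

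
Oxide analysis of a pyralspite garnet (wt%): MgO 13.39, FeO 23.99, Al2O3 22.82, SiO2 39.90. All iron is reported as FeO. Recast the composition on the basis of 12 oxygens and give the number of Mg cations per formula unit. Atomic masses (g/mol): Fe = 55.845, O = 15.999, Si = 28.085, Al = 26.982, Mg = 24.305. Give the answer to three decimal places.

MgO: 13.39/40.304 = 0.33223 mol → 0.33223 mol Mg, 0.33223 mol O.
FeO: 23.99/71.844 = 0.33392 mol → 0.33392 mol Fe, 0.33392 mol O.
Al2O3: 22.82/101.961 = 0.22381 mol → 0.44762 mol Al, 0.67143 mol O.
SiO2: 39.90/60.083 = 0.66408 mol → 0.66408 mol Si, 1.32816 mol O.
Total oxygen = 2.66574 mol. Normalization factor = 12/2.66574 = 4.50156.
Mg per 12 O = 0.33223 × 4.50156 = 1.496.

1.496 Mg apfu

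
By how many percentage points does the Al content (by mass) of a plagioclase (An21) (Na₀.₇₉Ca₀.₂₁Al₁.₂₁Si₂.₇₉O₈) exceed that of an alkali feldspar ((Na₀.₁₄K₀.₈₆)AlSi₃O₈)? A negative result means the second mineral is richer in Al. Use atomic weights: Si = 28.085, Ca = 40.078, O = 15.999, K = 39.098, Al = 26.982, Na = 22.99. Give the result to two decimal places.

2.52 percentage points

Al in Na₀.₇₉Ca₀.₂₁Al₁.₂₁Si₂.₇₉O₈: molar mass 265.576 g/mol; 1.21×26.982 = 32.648 g → 12.29 wt%.
Al in (Na₀.₁₄K₀.₈₆)AlSi₃O₈: molar mass 276.072 g/mol; 1×26.982 = 26.982 g → 9.77 wt%.
Difference = 12.29 − 9.77 = 2.52 percentage points.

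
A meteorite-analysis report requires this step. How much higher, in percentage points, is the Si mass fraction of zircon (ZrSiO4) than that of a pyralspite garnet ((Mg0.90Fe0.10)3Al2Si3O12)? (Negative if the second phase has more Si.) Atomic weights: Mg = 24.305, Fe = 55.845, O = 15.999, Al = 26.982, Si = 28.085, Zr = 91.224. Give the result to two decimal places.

Si in ZrSiO4: molar mass 183.305 g/mol; 1×28.085 = 28.085 g → 15.32 wt%.
Si in (Mg0.90Fe0.10)3Al2Si3O12: molar mass 412.584 g/mol; 3×28.085 = 84.255 g → 20.42 wt%.
Difference = 15.32 − 20.42 = -5.10 percentage points.

-5.10 percentage points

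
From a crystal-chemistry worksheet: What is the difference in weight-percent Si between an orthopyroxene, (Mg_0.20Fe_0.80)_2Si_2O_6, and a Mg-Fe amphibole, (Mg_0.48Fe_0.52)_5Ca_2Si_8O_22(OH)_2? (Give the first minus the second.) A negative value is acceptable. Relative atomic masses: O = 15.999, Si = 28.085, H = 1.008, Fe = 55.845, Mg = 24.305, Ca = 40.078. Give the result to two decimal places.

-2.76 percentage points

M((Mg_0.20Fe_0.80)_2Si_2O_6) = 251.238 g/mol, so wt% Si = 56.170/251.238 × 100 = 22.36%.
M((Mg_0.48Fe_0.52)_5Ca_2Si_8O_22(OH)_2) = 894.357 g/mol, so wt% Si = 224.680/894.357 × 100 = 25.12%.
22.36 − 25.12 = -2.76 pp.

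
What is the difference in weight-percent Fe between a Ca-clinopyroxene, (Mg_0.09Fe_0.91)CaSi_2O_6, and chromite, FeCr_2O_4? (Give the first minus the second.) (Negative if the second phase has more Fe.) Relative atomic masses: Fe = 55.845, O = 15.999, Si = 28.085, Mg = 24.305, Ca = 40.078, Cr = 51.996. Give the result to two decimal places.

-4.23 percentage points

First mineral: 50.819 g Fe in 245.248 g formula = 20.72 wt% Fe.
Second mineral: 55.845 g Fe in 223.833 g formula = 24.95 wt% Fe.
20.72% − 24.95% gives a difference of -4.23 percentage points.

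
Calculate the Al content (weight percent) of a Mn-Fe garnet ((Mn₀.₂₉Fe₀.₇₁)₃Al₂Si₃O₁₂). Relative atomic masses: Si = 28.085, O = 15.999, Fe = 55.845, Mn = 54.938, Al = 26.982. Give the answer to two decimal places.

Formula mass = 0.87×54.938 + 2.13×55.845 + 2×26.982 + 3×28.085 + 12×15.999 = 496.953 g/mol, of which 53.964 g is Al.
So Al makes up 53.964/496.953 = 0.1086 of the mass, i.e. 10.86%.

10.86 weight percent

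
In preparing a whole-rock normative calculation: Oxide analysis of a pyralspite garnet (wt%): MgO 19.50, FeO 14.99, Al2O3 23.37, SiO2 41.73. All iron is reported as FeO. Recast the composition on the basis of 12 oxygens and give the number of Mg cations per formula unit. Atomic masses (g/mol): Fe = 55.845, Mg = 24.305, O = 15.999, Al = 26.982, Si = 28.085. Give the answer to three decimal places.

2.097 Mg apfu

MgO: 19.50/40.304 = 0.48382 mol → 0.48382 mol Mg, 0.48382 mol O.
FeO: 14.99/71.844 = 0.20865 mol → 0.20865 mol Fe, 0.20865 mol O.
Al2O3: 23.37/101.961 = 0.22921 mol → 0.45842 mol Al, 0.68763 mol O.
SiO2: 41.73/60.083 = 0.69454 mol → 0.69454 mol Si, 1.38908 mol O.
Total oxygen = 2.76918 mol. Normalization factor = 12/2.76918 = 4.33341.
Mg per 12 O = 0.48382 × 4.33341 = 2.097.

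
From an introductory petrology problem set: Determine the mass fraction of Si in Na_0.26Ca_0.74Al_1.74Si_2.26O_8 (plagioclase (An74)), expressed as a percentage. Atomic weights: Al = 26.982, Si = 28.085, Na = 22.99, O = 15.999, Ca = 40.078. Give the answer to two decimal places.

M(Na_0.26Ca_0.74Al_1.74Si_2.26O_8) = 274.048 g/mol.
Si contributes 2.26 × 28.085 = 63.472 g per mole.
63.472/274.048 = 0.2316 → 23.16%.

23.16 mass %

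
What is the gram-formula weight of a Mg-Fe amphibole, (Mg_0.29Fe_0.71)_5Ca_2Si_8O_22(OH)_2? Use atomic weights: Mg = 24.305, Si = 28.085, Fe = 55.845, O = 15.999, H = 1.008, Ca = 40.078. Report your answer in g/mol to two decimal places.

924.32 g/mol

M = 1.45×24.305 + 3.55×55.845 + 2×40.078 + 8×28.085 + 24×15.999 + 2×1.008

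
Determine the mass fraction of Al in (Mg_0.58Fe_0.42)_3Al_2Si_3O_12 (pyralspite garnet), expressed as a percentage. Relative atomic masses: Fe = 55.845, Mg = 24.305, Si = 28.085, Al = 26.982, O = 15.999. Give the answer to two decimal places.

12.19 mass %

Formula mass = 1.74*24.305 + 1.26*55.845 + 2*26.982 + 3*28.085 + 12*15.999 = 442.862 g/mol, of which 53.964 g is Al.
So Al makes up 53.964/442.862 = 0.1219 of the mass, i.e. 12.19%.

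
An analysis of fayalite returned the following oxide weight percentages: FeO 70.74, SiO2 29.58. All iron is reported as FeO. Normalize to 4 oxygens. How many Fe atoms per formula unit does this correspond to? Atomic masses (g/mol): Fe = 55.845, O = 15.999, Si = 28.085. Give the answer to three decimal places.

FeO: 70.74/71.844 = 0.98463 mol → 0.98463 mol Fe, 0.98463 mol O.
SiO2: 29.58/60.083 = 0.49232 mol → 0.49232 mol Si, 0.98464 mol O.
Total oxygen = 1.96927 mol. Normalization factor = 4/1.96927 = 2.03121.
Fe per 4 O = 0.98463 × 2.03121 = 2.000.

2.000 Fe apfu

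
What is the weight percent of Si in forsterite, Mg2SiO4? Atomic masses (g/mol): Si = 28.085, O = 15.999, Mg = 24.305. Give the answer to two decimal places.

M(Mg2SiO4) = 140.691 g/mol.
Si contributes 1 × 28.085 = 28.085 g per mole.
28.085/140.691 = 0.1996 → 19.96%.

19.96 weight percent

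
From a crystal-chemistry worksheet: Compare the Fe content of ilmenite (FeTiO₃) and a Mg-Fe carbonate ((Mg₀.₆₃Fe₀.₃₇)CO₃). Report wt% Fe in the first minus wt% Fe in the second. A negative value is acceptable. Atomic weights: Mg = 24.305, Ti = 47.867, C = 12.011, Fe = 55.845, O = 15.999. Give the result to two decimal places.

15.28 percentage points

M(FeTiO₃) = 151.709 g/mol, so wt% Fe = 55.845/151.709 × 100 = 36.81%.
M((Mg₀.₆₃Fe₀.₃₇)CO₃) = 95.983 g/mol, so wt% Fe = 20.663/95.983 × 100 = 21.53%.
36.81 − 21.53 = 15.28 pp.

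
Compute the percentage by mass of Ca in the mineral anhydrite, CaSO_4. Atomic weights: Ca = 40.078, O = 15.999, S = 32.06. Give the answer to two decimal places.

29.44 wt%

M(CaSO_4) = 136.134 g/mol.
Ca contributes 1 × 40.078 = 40.078 g per mole.
40.078/136.134 = 0.2944 → 29.44%.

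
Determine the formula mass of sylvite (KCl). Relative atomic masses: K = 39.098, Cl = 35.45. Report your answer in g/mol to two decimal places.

M = 1(39.098) + 1(35.45)

74.55 g/mol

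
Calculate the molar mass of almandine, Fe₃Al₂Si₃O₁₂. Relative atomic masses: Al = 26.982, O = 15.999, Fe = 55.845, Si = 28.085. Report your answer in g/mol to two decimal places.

The formula mass is the sum 3×55.845 + 2×26.982 + 3×28.085 + 12×15.999.

497.74 g/mol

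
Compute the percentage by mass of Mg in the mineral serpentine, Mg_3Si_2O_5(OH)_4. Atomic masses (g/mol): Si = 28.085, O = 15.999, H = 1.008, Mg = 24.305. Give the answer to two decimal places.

26.31 weight percent

Molar mass of Mg_3Si_2O_5(OH)_4: 3*24.305 + 2*28.085 + 9*15.999 + 4*1.008 = 277.108 g/mol.
Mass of Mg per formula unit: 3 × 24.305 = 72.915 g.
Weight fraction Mg = 72.915 / 277.108 = 0.2631.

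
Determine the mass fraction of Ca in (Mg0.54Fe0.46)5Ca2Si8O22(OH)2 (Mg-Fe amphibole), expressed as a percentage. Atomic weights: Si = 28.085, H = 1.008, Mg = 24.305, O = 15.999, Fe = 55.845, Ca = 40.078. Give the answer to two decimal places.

9.06 wt%

Formula mass = 2.70·24.305 + 2.30·55.845 + 2·40.078 + 8·28.085 + 24·15.999 + 2·1.008 = 884.895 g/mol, of which 80.156 g is Ca.
So Ca makes up 80.156/884.895 = 0.0906 of the mass, i.e. 9.06%.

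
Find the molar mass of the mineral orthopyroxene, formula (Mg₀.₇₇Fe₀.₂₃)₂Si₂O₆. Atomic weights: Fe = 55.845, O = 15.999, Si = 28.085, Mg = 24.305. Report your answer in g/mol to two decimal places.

Mg: 1.54 × 24.305 = 37.4297
Fe: 0.46 × 55.845 = 25.6887
Si: 2 × 28.085 = 56.1700
O: 6 × 15.999 = 95.9940
Summing the contributions gives the formula mass.

215.28 g/mol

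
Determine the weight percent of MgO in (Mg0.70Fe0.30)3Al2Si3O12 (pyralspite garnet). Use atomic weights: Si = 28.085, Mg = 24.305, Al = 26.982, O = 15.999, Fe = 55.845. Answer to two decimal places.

Formula mass = 431.508 g/mol.
2.10 Mg → 2.1000 mol MgO per formula unit; M(MgO) = 40.304, so MgO mass = 84.638 g.
84.638/431.508 × 100 = 19.61 wt%.

19.61 wt%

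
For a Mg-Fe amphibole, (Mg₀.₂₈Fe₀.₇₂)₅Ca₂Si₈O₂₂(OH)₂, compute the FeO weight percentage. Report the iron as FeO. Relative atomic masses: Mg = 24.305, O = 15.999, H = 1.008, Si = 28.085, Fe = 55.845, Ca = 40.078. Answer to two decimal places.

Molar mass of (Mg₀.₂₈Fe₀.₇₂)₅Ca₂Si₈O₂₂(OH)₂ = 1.40*24.305 + 3.60*55.845 + 2*40.078 + 8*28.085 + 24*15.999 + 2*1.008 = 925.897 g/mol.
Each formula unit contains 3.60 Fe, equivalent to 3.60/1 = 3.6000 mol FeO.
M(FeO) = 1×55.845 + 1×15.999 = 71.844 g/mol.
Mass of FeO per formula unit = 3.6000 × 71.844 = 258.638 g.
FeO wt% = 258.638 / 925.897 × 100 = 27.93%.

27.93 wt%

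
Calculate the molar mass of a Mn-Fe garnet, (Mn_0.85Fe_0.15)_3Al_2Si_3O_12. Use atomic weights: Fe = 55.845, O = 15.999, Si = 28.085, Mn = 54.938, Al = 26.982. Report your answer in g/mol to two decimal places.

495.43 g/mol

M = 2.55·54.938 + 0.45·55.845 + 2·26.982 + 3·28.085 + 12·15.999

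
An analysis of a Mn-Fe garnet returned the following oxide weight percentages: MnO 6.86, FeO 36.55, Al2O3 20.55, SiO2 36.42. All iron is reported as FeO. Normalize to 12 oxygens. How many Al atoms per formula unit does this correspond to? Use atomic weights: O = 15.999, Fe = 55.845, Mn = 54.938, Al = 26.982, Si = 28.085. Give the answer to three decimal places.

1.997 Al apfu

MnO: 6.86/70.937 = 0.09671 mol → 0.09671 mol Mn, 0.09671 mol O.
FeO: 36.55/71.844 = 0.50874 mol → 0.50874 mol Fe, 0.50874 mol O.
Al2O3: 20.55/101.961 = 0.20155 mol → 0.40310 mol Al, 0.60465 mol O.
SiO2: 36.42/60.083 = 0.60616 mol → 0.60616 mol Si, 1.21232 mol O.
Total oxygen = 2.42242 mol. Normalization factor = 12/2.42242 = 4.95372.
Al per 12 O = 0.40310 × 4.95372 = 1.997.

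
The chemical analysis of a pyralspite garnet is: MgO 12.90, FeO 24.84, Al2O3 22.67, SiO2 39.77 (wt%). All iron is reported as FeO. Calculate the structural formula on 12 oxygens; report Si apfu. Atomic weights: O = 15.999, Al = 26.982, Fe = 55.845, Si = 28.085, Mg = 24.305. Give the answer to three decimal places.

2.990 Si apfu

12.90 wt% MgO ÷ 40.304 g/mol = 0.32007 mol, giving 0.32007 Mg and 0.32007 O.
24.84 wt% FeO ÷ 71.844 g/mol = 0.34575 mol, giving 0.34575 Fe and 0.34575 O.
22.67 wt% Al2O3 ÷ 101.961 g/mol = 0.22234 mol, giving 0.44468 Al and 0.66702 O.
39.77 wt% SiO2 ÷ 60.083 g/mol = 0.66192 mol, giving 0.66192 Si and 1.32384 O.
Oxygen sums to 2.65668; scaling by 12/2.65668 = 4.51692 puts the formula on 12 O.
Si: 0.66192 × 4.51692 = 2.990 atoms per formula unit.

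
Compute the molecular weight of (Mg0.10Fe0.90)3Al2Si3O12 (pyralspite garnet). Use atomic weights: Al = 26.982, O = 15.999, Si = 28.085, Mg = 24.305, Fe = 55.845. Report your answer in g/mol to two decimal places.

Mg: 0.30 × 24.305 = 7.2915
Fe: 2.70 × 55.845 = 150.7815
Al: 2 × 26.982 = 53.9640
Si: 3 × 28.085 = 84.2550
O: 12 × 15.999 = 191.9880
Summing the contributions gives the formula mass.

488.28 g/mol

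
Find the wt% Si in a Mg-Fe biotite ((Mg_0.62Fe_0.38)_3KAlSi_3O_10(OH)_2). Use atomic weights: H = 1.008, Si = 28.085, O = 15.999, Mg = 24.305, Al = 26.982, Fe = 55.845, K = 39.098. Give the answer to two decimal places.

Formula mass = 1.86×24.305 + 1.14×55.845 + 1×39.098 + 1×26.982 + 3×28.085 + 12×15.999 + 2×1.008 = 453.210 g/mol, of which 84.255 g is Si.
So Si makes up 84.255/453.210 = 0.1859 of the mass, i.e. 18.59%.

18.59 mass %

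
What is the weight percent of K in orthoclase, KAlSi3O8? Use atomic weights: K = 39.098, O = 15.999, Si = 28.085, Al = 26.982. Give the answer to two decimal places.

M(KAlSi3O8) = 278.327 g/mol.
K contributes 1 × 39.098 = 39.098 g per mole.
39.098/278.327 = 0.1405 → 14.05%.

14.05 wt%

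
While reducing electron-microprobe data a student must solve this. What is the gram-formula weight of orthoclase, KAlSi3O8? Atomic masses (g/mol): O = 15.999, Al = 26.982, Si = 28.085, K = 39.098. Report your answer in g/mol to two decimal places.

K: 1 × 39.098 = 39.0980
Al: 1 × 26.982 = 26.9820
Si: 3 × 28.085 = 84.2550
O: 8 × 15.999 = 127.9920
Summing the contributions gives the formula mass.

278.33 g/mol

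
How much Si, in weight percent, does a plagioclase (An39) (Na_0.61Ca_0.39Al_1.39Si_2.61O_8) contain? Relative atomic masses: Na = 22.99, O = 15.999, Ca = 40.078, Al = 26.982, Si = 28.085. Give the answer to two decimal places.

M(Na_0.61Ca_0.39Al_1.39Si_2.61O_8) = 268.453 g/mol.
Si contributes 2.61 × 28.085 = 73.302 g per mole.
73.302/268.453 = 0.2731 → 27.31%.

27.31 weight percent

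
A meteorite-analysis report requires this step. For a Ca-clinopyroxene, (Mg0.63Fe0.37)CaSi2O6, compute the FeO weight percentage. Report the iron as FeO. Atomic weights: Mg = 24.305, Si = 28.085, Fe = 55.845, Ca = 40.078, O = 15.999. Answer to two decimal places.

M((Mg0.63Fe0.37)CaSi2O6) = 228.217 g/mol; M(FeO) = 71.844 g/mol.
Moles FeO per formula unit = 0.37 Fe ÷ 1 = 0.3700.
FeO fraction = (0.3700 × 71.844) / 228.217 = 26.582/228.217 = 0.1165.

11.65 wt%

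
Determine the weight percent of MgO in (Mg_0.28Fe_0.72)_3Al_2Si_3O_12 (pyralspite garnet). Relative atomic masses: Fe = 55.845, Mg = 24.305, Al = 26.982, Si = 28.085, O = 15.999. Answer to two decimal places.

Formula mass = 471.248 g/mol.
0.84 Mg → 0.8400 mol MgO per formula unit; M(MgO) = 40.304, so MgO mass = 33.855 g.
33.855/471.248 × 100 = 7.18 wt%.

7.18 wt%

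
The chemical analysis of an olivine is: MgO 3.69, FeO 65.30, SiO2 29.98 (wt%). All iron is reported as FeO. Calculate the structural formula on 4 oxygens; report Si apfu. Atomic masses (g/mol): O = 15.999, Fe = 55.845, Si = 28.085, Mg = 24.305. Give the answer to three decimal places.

0.999 Si apfu

3.69 wt% MgO ÷ 40.304 g/mol = 0.09155 mol, giving 0.09155 Mg and 0.09155 O.
65.30 wt% FeO ÷ 71.844 g/mol = 0.90891 mol, giving 0.90891 Fe and 0.90891 O.
29.98 wt% SiO2 ÷ 60.083 g/mol = 0.49898 mol, giving 0.49898 Si and 0.99796 O.
Oxygen sums to 1.99842; scaling by 4/1.99842 = 2.00158 puts the formula on 4 O.
Si: 0.49898 × 2.00158 = 0.999 atoms per formula unit.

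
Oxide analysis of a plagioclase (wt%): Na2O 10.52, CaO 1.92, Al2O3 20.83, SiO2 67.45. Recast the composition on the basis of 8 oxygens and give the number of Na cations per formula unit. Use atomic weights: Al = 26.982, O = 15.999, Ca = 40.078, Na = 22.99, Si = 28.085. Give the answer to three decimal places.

Na2O (M=61.979): mol = 0.16973; Na = 0.33946, O = 0.16973.
CaO (M=56.077): mol = 0.03424; Ca = 0.03424, O = 0.03424.
Al2O3 (M=101.961): mol = 0.20429; Al = 0.40858, O = 0.61287.
SiO2 (M=60.083): mol = 1.12261; Si = 1.12261, O = 2.24522.
ΣO = 3.06206; factor = 8/ΣO = 2.61262.
Na apfu = 0.33946 × 2.61262 = 0.887.

0.887 Na apfu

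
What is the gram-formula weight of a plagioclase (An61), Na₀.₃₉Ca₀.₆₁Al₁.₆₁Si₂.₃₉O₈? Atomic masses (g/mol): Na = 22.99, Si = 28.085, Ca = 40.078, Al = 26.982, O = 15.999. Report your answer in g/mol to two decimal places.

271.97 g/mol

The formula mass is the sum 0.39·22.99 + 0.61·40.078 + 1.61·26.982 + 2.39·28.085 + 8·15.999.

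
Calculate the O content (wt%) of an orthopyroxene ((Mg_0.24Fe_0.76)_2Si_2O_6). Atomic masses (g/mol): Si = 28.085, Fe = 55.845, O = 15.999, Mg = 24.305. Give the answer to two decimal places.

Formula mass = 0.48×24.305 + 1.52×55.845 + 2×28.085 + 6×15.999 = 248.715 g/mol, of which 95.994 g is O.
So O makes up 95.994/248.715 = 0.3860 of the mass, i.e. 38.60%.

38.60 wt%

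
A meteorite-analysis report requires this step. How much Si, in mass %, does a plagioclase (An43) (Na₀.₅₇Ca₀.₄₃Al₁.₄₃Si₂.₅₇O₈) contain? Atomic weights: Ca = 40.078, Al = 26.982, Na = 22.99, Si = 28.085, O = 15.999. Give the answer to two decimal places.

26.82 mass %

M(Na₀.₅₇Ca₀.₄₃Al₁.₄₃Si₂.₅₇O₈) = 269.093 g/mol.
Si contributes 2.57 × 28.085 = 72.178 g per mole.
72.178/269.093 = 0.2682 → 26.82%.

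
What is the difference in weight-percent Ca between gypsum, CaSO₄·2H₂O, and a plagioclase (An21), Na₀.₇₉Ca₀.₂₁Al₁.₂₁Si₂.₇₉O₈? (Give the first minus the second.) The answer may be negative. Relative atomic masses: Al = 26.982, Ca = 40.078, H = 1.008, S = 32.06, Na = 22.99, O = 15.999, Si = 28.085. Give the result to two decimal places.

First mineral: 40.078 g Ca in 172.164 g formula = 23.28 wt% Ca.
Second mineral: 8.416 g Ca in 265.576 g formula = 3.17 wt% Ca.
23.28% − 3.17% gives a difference of 20.11 percentage points.

20.11 percentage points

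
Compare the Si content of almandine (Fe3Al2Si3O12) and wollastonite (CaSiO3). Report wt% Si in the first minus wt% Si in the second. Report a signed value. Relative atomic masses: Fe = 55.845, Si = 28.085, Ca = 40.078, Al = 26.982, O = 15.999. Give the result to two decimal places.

-7.25 percentage points

First mineral: 84.255 g Si in 497.742 g formula = 16.93 wt% Si.
Second mineral: 28.085 g Si in 116.160 g formula = 24.18 wt% Si.
16.93% − 24.18% gives a difference of -7.25 percentage points.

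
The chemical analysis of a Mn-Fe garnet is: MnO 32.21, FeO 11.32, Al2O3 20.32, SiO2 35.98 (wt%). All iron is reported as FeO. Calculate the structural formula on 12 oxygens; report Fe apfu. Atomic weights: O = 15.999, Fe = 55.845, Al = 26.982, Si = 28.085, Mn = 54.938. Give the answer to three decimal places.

0.785 Fe apfu

MnO (M=70.937): mol = 0.45406; Mn = 0.45406, O = 0.45406.
FeO (M=71.844): mol = 0.15756; Fe = 0.15756, O = 0.15756.
Al2O3 (M=101.961): mol = 0.19929; Al = 0.39858, O = 0.59787.
SiO2 (M=60.083): mol = 0.59884; Si = 0.59884, O = 1.19768.
ΣO = 2.40717; factor = 12/ΣO = 4.98511.
Fe apfu = 0.15756 × 4.98511 = 0.785.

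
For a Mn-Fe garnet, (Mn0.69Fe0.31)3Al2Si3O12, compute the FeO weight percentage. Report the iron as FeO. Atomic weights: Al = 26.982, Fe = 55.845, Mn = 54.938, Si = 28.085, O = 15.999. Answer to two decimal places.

13.47 wt%

M((Mn0.69Fe0.31)3Al2Si3O12) = 495.865 g/mol; M(FeO) = 71.844 g/mol.
Moles FeO per formula unit = 0.93 Fe ÷ 1 = 0.9300.
FeO fraction = (0.9300 × 71.844) / 495.865 = 66.815/495.865 = 0.1347.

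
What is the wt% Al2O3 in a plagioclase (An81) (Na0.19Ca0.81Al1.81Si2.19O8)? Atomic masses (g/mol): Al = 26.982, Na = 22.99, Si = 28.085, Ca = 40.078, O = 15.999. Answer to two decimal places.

Formula mass = 275.167 g/mol.
1.81 Al → 0.9050 mol Al2O3 per formula unit; M(Al2O3) = 101.961, so Al2O3 mass = 92.275 g.
92.275/275.167 × 100 = 33.53 wt%.

33.53 wt%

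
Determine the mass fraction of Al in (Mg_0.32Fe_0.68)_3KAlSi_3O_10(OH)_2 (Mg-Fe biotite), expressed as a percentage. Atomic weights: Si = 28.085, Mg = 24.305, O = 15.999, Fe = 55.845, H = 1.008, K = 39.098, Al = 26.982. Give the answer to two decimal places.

Formula mass = 0.96·24.305 + 2.04·55.845 + 1·39.098 + 1·26.982 + 3·28.085 + 12·15.999 + 2·1.008 = 481.596 g/mol, of which 26.982 g is Al.
So Al makes up 26.982/481.596 = 0.0560 of the mass, i.e. 5.60%.

5.60 weight percent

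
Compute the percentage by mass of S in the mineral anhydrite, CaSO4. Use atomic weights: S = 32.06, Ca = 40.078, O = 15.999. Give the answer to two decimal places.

23.55 weight percent

Molar mass of CaSO4: 1·40.078 + 1·32.06 + 4·15.999 = 136.134 g/mol.
Mass of S per formula unit: 1 × 32.06 = 32.060 g.
Weight fraction S = 32.060 / 136.134 = 0.2355.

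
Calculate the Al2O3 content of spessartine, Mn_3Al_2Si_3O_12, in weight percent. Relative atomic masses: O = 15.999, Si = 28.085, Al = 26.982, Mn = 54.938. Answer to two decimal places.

20.60 wt%

M(Mn_3Al_2Si_3O_12) = 495.021 g/mol; M(Al2O3) = 101.961 g/mol.
Moles Al2O3 per formula unit = 2 Al ÷ 2 = 1.0000.
Al2O3 fraction = (1.0000 × 101.961) / 495.021 = 101.961/495.021 = 0.2060.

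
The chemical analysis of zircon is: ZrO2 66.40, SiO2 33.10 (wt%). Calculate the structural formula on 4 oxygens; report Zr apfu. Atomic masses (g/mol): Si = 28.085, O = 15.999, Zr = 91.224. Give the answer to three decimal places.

ZrO2 (M=123.222): mol = 0.53886; Zr = 0.53886, O = 1.07772.
SiO2 (M=60.083): mol = 0.55090; Si = 0.55090, O = 1.10180.
ΣO = 2.17952; factor = 4/ΣO = 1.83527.
Zr apfu = 0.53886 × 1.83527 = 0.989.

0.989 Zr apfu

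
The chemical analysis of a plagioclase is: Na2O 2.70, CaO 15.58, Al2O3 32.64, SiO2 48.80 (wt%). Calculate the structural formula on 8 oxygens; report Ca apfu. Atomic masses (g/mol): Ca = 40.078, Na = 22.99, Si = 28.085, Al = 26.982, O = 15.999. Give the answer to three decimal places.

0.765 Ca apfu

2.70 wt% Na2O ÷ 61.979 g/mol = 0.04356 mol, giving 0.08712 Na and 0.04356 O.
15.58 wt% CaO ÷ 56.077 g/mol = 0.27783 mol, giving 0.27783 Ca and 0.27783 O.
32.64 wt% Al2O3 ÷ 101.961 g/mol = 0.32012 mol, giving 0.64024 Al and 0.96036 O.
48.80 wt% SiO2 ÷ 60.083 g/mol = 0.81221 mol, giving 0.81221 Si and 1.62442 O.
Oxygen sums to 2.90617; scaling by 8/2.90617 = 2.75276 puts the formula on 8 O.
Ca: 0.27783 × 2.75276 = 0.765 atoms per formula unit.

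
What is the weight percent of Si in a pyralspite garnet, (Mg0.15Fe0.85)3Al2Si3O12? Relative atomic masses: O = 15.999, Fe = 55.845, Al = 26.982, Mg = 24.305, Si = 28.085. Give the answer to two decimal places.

M((Mg0.15Fe0.85)3Al2Si3O12) = 483.549 g/mol.
Si contributes 3 × 28.085 = 84.255 g per mole.
84.255/483.549 = 0.1742 → 17.42%.

17.42 weight percent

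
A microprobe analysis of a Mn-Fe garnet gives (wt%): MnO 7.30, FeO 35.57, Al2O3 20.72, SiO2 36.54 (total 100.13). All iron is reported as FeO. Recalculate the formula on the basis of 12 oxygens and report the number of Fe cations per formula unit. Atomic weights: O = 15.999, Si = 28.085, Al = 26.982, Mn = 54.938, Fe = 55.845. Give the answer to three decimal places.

2.451 Fe apfu

MnO (M=70.937): mol = 0.10291; Mn = 0.10291, O = 0.10291.
FeO (M=71.844): mol = 0.49510; Fe = 0.49510, O = 0.49510.
Al2O3 (M=101.961): mol = 0.20321; Al = 0.40642, O = 0.60963.
SiO2 (M=60.083): mol = 0.60816; Si = 0.60816, O = 1.21632.
ΣO = 2.42396; factor = 12/ΣO = 4.95058.
Fe apfu = 0.49510 × 4.95058 = 2.451.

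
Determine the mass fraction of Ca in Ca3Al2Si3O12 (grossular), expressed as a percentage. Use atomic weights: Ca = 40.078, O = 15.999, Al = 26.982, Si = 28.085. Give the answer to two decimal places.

Molar mass of Ca3Al2Si3O12: 3×40.078 + 2×26.982 + 3×28.085 + 12×15.999 = 450.441 g/mol.
Mass of Ca per formula unit: 3 × 40.078 = 120.234 g.
Weight fraction Ca = 120.234 / 450.441 = 0.2669.

26.69 weight percent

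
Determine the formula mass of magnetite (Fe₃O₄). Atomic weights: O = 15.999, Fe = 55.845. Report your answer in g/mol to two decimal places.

231.53 g/mol

The formula mass is the sum 3·55.845 + 4·15.999.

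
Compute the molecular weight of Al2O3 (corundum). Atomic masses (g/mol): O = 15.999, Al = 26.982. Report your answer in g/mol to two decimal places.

The formula mass is the sum 2·26.982 + 3·15.999.

101.96 g/mol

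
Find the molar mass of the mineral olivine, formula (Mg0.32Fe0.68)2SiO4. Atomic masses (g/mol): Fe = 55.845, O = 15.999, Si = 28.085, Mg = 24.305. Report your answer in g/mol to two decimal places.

The formula mass is the sum 0.64(24.305) + 1.36(55.845) + 1(28.085) + 4(15.999).

183.59 g/mol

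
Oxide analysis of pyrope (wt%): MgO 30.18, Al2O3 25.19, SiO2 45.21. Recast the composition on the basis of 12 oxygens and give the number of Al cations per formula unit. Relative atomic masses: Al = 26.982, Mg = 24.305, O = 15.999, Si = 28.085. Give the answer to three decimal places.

1.980 Al apfu

MgO (M=40.304): mol = 0.74881; Mg = 0.74881, O = 0.74881.
Al2O3 (M=101.961): mol = 0.24706; Al = 0.49412, O = 0.74118.
SiO2 (M=60.083): mol = 0.75246; Si = 0.75246, O = 1.50492.
ΣO = 2.99491; factor = 12/ΣO = 4.00680.
Al apfu = 0.49412 × 4.00680 = 1.980.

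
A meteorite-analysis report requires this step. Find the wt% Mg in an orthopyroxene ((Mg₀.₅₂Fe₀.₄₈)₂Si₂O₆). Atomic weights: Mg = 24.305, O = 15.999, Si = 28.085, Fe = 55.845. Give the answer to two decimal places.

Formula mass = 1.04*24.305 + 0.96*55.845 + 2*28.085 + 6*15.999 = 231.052 g/mol, of which 25.277 g is Mg.
So Mg makes up 25.277/231.052 = 0.1094 of the mass, i.e. 10.94%.

10.94 wt%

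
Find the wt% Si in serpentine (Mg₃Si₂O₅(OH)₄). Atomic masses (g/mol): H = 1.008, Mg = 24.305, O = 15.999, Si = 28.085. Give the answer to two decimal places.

20.27 weight percent

Molar mass of Mg₃Si₂O₅(OH)₄: 3·24.305 + 2·28.085 + 9·15.999 + 4·1.008 = 277.108 g/mol.
Mass of Si per formula unit: 2 × 28.085 = 56.170 g.
Weight fraction Si = 56.170 / 277.108 = 0.2027.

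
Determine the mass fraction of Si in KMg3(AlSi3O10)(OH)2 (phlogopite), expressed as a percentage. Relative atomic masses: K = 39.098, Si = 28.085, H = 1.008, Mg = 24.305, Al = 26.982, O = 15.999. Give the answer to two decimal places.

Molar mass of KMg3(AlSi3O10)(OH)2: 1×39.098 + 3×24.305 + 1×26.982 + 3×28.085 + 12×15.999 + 2×1.008 = 417.254 g/mol.
Mass of Si per formula unit: 3 × 28.085 = 84.255 g.
Weight fraction Si = 84.255 / 417.254 = 0.2019.

20.19 weight percent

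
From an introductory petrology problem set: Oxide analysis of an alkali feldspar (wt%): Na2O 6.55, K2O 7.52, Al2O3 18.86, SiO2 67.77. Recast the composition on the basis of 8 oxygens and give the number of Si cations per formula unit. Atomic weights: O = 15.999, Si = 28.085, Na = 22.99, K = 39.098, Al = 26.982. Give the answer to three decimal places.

3.012 Si apfu

Na2O: 6.55/61.979 = 0.10568 mol → 0.21136 mol Na, 0.10568 mol O.
K2O: 7.52/94.195 = 0.07983 mol → 0.15966 mol K, 0.07983 mol O.
Al2O3: 18.86/101.961 = 0.18497 mol → 0.36994 mol Al, 0.55491 mol O.
SiO2: 67.77/60.083 = 1.12794 mol → 1.12794 mol Si, 2.25588 mol O.
Total oxygen = 2.99630 mol. Normalization factor = 8/2.99630 = 2.66996.
Si per 8 O = 1.12794 × 2.66996 = 3.012.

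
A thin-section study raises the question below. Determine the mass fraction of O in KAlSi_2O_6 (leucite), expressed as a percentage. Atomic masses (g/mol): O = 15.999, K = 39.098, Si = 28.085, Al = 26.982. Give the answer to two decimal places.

43.98 mass %

Formula mass = 1*39.098 + 1*26.982 + 2*28.085 + 6*15.999 = 218.244 g/mol, of which 95.994 g is O.
So O makes up 95.994/218.244 = 0.4398 of the mass, i.e. 43.98%.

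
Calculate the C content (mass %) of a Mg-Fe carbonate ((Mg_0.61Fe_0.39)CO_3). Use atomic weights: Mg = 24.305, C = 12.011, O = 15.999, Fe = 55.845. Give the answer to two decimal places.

12.43 mass %

Molar mass of (Mg_0.61Fe_0.39)CO_3: 0.61*24.305 + 0.39*55.845 + 1*12.011 + 3*15.999 = 96.614 g/mol.
Mass of C per formula unit: 1 × 12.011 = 12.011 g.
Weight fraction C = 12.011 / 96.614 = 0.1243.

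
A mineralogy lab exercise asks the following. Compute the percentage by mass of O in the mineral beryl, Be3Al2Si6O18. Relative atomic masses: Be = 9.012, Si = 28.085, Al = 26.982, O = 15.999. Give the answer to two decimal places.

M(Be3Al2Si6O18) = 537.492 g/mol.
O contributes 18 × 15.999 = 287.982 g per mole.
287.982/537.492 = 0.5358 → 53.58%.

53.58 wt%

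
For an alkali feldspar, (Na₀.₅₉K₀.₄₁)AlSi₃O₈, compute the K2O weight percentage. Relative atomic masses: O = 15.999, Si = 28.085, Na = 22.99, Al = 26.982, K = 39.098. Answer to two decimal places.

7.18 wt%

Formula mass = 268.823 g/mol.
0.41 K → 0.2050 mol K2O per formula unit; M(K2O) = 94.195, so K2O mass = 19.310 g.
19.310/268.823 × 100 = 7.18 wt%.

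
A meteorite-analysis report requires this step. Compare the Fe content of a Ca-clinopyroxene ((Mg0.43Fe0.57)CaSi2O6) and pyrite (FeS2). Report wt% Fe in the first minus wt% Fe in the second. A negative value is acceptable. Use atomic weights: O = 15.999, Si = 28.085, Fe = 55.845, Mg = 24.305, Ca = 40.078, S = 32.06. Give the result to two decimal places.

-32.98 percentage points

M((Mg0.43Fe0.57)CaSi2O6) = 234.525 g/mol, so wt% Fe = 31.832/234.525 × 100 = 13.57%.
M(FeS2) = 119.965 g/mol, so wt% Fe = 55.845/119.965 × 100 = 46.55%.
13.57 − 46.55 = -32.98 pp.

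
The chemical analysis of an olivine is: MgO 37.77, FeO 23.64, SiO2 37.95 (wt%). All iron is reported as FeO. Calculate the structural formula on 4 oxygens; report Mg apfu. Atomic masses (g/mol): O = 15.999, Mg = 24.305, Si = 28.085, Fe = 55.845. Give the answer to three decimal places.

1.482 Mg apfu

MgO: 37.77/40.304 = 0.93713 mol → 0.93713 mol Mg, 0.93713 mol O.
FeO: 23.64/71.844 = 0.32905 mol → 0.32905 mol Fe, 0.32905 mol O.
SiO2: 37.95/60.083 = 0.63163 mol → 0.63163 mol Si, 1.26326 mol O.
Total oxygen = 2.52944 mol. Normalization factor = 4/2.52944 = 1.58138.
Mg per 4 O = 0.93713 × 1.58138 = 1.482.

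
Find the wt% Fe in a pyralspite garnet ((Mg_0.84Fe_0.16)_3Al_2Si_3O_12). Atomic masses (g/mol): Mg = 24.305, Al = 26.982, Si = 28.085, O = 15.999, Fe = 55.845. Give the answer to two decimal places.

Molar mass of (Mg_0.84Fe_0.16)_3Al_2Si_3O_12: 2.52*24.305 + 0.48*55.845 + 2*26.982 + 3*28.085 + 12*15.999 = 418.261 g/mol.
Mass of Fe per formula unit: 0.48 × 55.845 = 26.806 g.
Weight fraction Fe = 26.806 / 418.261 = 0.0641.

6.41 wt%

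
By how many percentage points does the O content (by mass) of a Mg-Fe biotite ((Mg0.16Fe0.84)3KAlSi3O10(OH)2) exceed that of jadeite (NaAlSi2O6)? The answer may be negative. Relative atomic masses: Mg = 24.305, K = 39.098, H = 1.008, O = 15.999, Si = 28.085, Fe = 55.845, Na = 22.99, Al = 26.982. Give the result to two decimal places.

First mineral: 191.988 g O in 496.735 g formula = 38.65 wt% O.
Second mineral: 95.994 g O in 202.136 g formula = 47.49 wt% O.
38.65% − 47.49% gives a difference of -8.84 percentage points.

-8.84 percentage points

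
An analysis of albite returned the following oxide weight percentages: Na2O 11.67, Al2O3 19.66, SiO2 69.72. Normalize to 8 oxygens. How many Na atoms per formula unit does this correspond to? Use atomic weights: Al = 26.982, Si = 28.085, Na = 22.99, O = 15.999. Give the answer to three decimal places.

0.976 Na apfu

Na2O: 11.67/61.979 = 0.18829 mol → 0.37658 mol Na, 0.18829 mol O.
Al2O3: 19.66/101.961 = 0.19282 mol → 0.38564 mol Al, 0.57846 mol O.
SiO2: 69.72/60.083 = 1.16039 mol → 1.16039 mol Si, 2.32078 mol O.
Total oxygen = 3.08753 mol. Normalization factor = 8/3.08753 = 2.59107.
Na per 8 O = 0.37658 × 2.59107 = 0.976.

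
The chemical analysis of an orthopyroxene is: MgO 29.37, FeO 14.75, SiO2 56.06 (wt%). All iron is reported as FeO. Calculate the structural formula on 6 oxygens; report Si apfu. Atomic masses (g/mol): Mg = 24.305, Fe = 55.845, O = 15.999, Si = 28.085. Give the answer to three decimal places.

1.999 Si apfu

29.37 wt% MgO ÷ 40.304 g/mol = 0.72871 mol, giving 0.72871 Mg and 0.72871 O.
14.75 wt% FeO ÷ 71.844 g/mol = 0.20531 mol, giving 0.20531 Fe and 0.20531 O.
56.06 wt% SiO2 ÷ 60.083 g/mol = 0.93304 mol, giving 0.93304 Si and 1.86608 O.
Oxygen sums to 2.80010; scaling by 6/2.80010 = 2.14278 puts the formula on 6 O.
Si: 0.93304 × 2.14278 = 1.999 atoms per formula unit.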